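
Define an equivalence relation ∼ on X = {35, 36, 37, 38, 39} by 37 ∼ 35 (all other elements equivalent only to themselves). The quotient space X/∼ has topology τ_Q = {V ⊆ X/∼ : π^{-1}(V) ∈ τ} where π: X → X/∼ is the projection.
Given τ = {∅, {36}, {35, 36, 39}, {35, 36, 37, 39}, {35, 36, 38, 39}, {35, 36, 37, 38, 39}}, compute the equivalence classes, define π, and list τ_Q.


X/∼ = {[35=37], [36], [38], [39]}; |τ_Q| = 4.

Equivalence classes: [35=37], [36], [38], [39].
Quotient map π: X → X/∼ sends 35 ↦ [35=37], 36 ↦ [36], 37 ↦ [35=37], 38 ↦ [38], 39 ↦ [39].
For each subset V ⊆ X/∼, compute π^{-1}(V) ⊆ X and check whether π^{-1}(V) ∈ τ. V is open in τ_Q iff π^{-1}(V) ∈ τ.
  V = {}: π^{-1}(V) = ∅ ∈ τ ✓.
  V = {[35=37]}: π^{-1}(V) = {35, 37} ∉ τ ✗.
  V = {[36]}: π^{-1}(V) = {36} ∈ τ ✓.
  V = {[35=37], [36]}: π^{-1}(V) = {35, 36, 37} ∉ τ ✗.
  V = {[38]}: π^{-1}(V) = {38} ∉ τ ✗.
  V = {[35=37], [38]}: π^{-1}(V) = {35, 37, 38} ∉ τ ✗.
  V = {[36], [38]}: π^{-1}(V) = {36, 38} ∉ τ ✗.
  V = {[35=37], [36], [38]}: π^{-1}(V) = {35, 36, 37, 38} ∉ τ ✗.
  V = {[39]}: π^{-1}(V) = {39} ∉ τ ✗.
  V = {[35=37], [39]}: π^{-1}(V) = {35, 37, 39} ∉ τ ✗.
  V = {[36], [39]}: π^{-1}(V) = {36, 39} ∉ τ ✗.
  V = {[35=37], [36], [39]}: π^{-1}(V) = {35, 36, 37, 39} ∈ τ ✓.
  V = {[38], [39]}: π^{-1}(V) = {38, 39} ∉ τ ✗.
  V = {[35=37], [38], [39]}: π^{-1}(V) = {35, 37, 38, 39} ∉ τ ✗.
  V = {[36], [38], [39]}: π^{-1}(V) = {36, 38, 39} ∉ τ ✗.
  V = {[35=37], [36], [38], [39]}: π^{-1}(V) = {35, 36, 37, 38, 39} ∈ τ ✓.
Open sets in the quotient: τ_Q = {{}, {[36]}, {[35=37], [36], [39]}, {[35=37], [36], [38], [39]}} (4 elements).


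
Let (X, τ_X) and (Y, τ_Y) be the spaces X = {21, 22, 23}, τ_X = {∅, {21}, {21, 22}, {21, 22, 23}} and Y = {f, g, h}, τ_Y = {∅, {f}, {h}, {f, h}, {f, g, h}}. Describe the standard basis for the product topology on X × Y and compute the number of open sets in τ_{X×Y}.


Basis B = {∅ × ∅, {21} × {f}, {21} × {h}, {21} × {f, h}, {21, 22} × {f}, {21, 22} × {h}, {21} × {f, g, h}, {21, 22, 23} × {f}, {21, 22, 23} × {h}, {21, 22} × {f, h}, {21, 22} × {f, g, h}, {21, 22, 23} × {f, h}, {21, 22, 23} × {f, g, h}}; |τ_{X×Y}| = 30.

Enumerate products U × V with U ∈ τ_X, V ∈ τ_Y (deduplicated):
  ∅ × ∅ = {} (∅)
  {21} × {f} = {(21,f)}
  {21} × {h} = {(21,h)}
  {21} × {f, h} = {(21,f), (21,h)}
  {21, 22} × {f} = {(21,f), (22,f)}
  {21, 22} × {h} = {(21,h), (22,h)}
  {21} × {f, g, h} = {(21,f), (21,g), (21,h)}
  {21, 22, 23} × {f} = {(21,f), (22,f), (23,f)}
  {21, 22, 23} × {h} = {(21,h), (22,h), (23,h)}
  {21, 22} × {f, h} = {(21,f), (21,h), (22,f), (22,h)}
  {21, 22} × {f, g, h} = {(21,f), (21,g), (21,h), (22,f), (22,g), (22,h)}
  {21, 22, 23} × {f, h} = {(21,f), (21,h), (22,f), (22,h), (23,f), (23,h)}
  {21, 22, 23} × {f, g, h} = {(21,f), (21,g), (21,h), (22,f), (22,g), (22,h), (23,f), (23,g), (23,h)}
These 13 distinct sets form the basis B.
Close under arbitrary unions to get τ_{X×Y}; counting gives |τ_{X×Y}| = 30.


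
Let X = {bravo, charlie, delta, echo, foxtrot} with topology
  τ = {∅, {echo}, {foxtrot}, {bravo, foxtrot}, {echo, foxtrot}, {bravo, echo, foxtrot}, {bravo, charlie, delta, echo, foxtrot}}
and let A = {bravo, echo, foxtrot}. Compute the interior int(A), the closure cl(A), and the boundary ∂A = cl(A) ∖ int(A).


int(A) = {bravo, echo, foxtrot}, cl(A) = {bravo, charlie, delta, echo, foxtrot}, ∂A = {charlie, delta}.

Closed sets in (X, τ) are complements of opens:
  closed(X, τ) = {∅, {charlie, delta}, {bravo, charlie, delta}, {charlie, delta, echo}, {bravo, charlie, delta, echo}, {bravo, charlie, delta, foxtrot}, {bravo, charlie, delta, echo, foxtrot}}.
int(A) = ⋃ {U ∈ τ : U ⊆ A}. Opens contained in A: ∅, {echo}, {foxtrot}, {bravo, foxtrot}, {echo, foxtrot}, {bravo, echo, foxtrot}.
Taking the union of these: int(A) = {bravo, echo, foxtrot}.
cl(A) = ⋂ {C closed : A ⊆ C}. Closed sets containing A: {bravo, charlie, delta, echo, foxtrot}.
Intersecting these: cl(A) = {bravo, charlie, delta, echo, foxtrot}.
∂A = cl(A) ∖ int(A) = {bravo, charlie, delta, echo, foxtrot} ∖ {bravo, echo, foxtrot} = {charlie, delta}.


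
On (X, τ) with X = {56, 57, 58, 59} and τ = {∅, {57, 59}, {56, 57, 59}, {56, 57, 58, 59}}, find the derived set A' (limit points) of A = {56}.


A' = {58}

For each x ∈ X, list the open sets U ∈ τ with x ∈ U, then check whether U ∩ (A ∖ {x}) ≠ ∅ for every such U.
  x = 56: open {56, 57, 59} ∋ x has {56, 57, 59} ∩ (A ∖ {56}) = ∅, so x is NOT a limit point.
  x = 57: open {57, 59} ∋ x has {57, 59} ∩ (A ∖ {57}) = ∅, so x is NOT a limit point.
  x = 58: opens ∋ x are {56, 57, 58, 59}; each meets A ∖ {58}, so x IS a limit point.
  x = 59: open {57, 59} ∋ x has {57, 59} ∩ (A ∖ {59}) = ∅, so x is NOT a limit point.
Collecting: A' = {58}.


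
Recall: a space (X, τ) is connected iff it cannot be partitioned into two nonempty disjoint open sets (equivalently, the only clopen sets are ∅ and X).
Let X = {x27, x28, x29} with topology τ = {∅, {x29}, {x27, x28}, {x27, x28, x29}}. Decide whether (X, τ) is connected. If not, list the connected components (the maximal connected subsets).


(X, τ) is disconnected; components = [{x29}, {x27, x28}].

Find clopen sets (U ∈ τ with X ∖ U ∈ τ):
  U = ∅, X ∖ U = {x27, x28, x29} — both open, so U is clopen.
  U = {x29}, X ∖ U = {x27, x28} — both open, so U is clopen.
  U = {x27, x28}, X ∖ U = {x29} — both open, so U is clopen.
  U = {x27, x28, x29}, X ∖ U = ∅ — both open, so U is clopen.
Nontrivial clopen(s) exist: e.g. {x29}. So (X, τ) is disconnected.
Compute connected components by grouping points that agree on all clopens:
  component: {x29}
  component: {x27, x28}


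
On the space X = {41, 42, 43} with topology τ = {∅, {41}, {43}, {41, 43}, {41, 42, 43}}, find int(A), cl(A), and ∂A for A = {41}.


int(A) = {41}, cl(A) = {41, 42}, ∂A = {42}.

Closed sets in (X, τ) are complements of opens:
  closed(X, τ) = {∅, {42}, {41, 42}, {42, 43}, {41, 42, 43}}.
int(A) = ⋃ {U ∈ τ : U ⊆ A}. Opens contained in A: ∅, {41}.
Taking the union of these: int(A) = {41}.
cl(A) = ⋂ {C closed : A ⊆ C}. Closed sets containing A: {41, 42}, {41, 42, 43}.
Intersecting these: cl(A) = {41, 42}.
∂A = cl(A) ∖ int(A) = {41, 42} ∖ {41} = {42}.


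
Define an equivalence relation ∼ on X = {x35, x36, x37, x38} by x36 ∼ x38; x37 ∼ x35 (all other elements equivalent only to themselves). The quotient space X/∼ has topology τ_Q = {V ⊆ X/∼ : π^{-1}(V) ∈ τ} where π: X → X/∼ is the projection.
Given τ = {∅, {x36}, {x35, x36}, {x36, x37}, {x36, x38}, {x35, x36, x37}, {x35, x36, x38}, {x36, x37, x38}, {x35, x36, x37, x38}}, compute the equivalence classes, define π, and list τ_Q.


X/∼ = {[x35=x37], [x36=x38]}; |τ_Q| = 3.

Equivalence classes: [x35=x37], [x36=x38].
Quotient map π: X → X/∼ sends x35 ↦ [x35=x37], x36 ↦ [x36=x38], x37 ↦ [x35=x37], x38 ↦ [x36=x38].
For each subset V ⊆ X/∼, compute π^{-1}(V) ⊆ X and check whether π^{-1}(V) ∈ τ. V is open in τ_Q iff π^{-1}(V) ∈ τ.
  V = {}: π^{-1}(V) = ∅ ∈ τ ✓.
  V = {[x35=x37]}: π^{-1}(V) = {x35, x37} ∉ τ ✗.
  V = {[x36=x38]}: π^{-1}(V) = {x36, x38} ∈ τ ✓.
  V = {[x35=x37], [x36=x38]}: π^{-1}(V) = {x35, x36, x37, x38} ∈ τ ✓.
Open sets in the quotient: τ_Q = {{}, {[x36=x38]}, {[x35=x37], [x36=x38]}} (3 elements).


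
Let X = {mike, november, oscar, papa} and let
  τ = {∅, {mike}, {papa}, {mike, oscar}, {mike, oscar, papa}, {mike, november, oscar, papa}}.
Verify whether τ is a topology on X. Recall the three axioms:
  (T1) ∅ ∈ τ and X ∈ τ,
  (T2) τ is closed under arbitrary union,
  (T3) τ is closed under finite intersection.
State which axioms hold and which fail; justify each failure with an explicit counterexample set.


τ is NOT a topology on X.

Axiom (T1): ∅ ∈ τ? Yes; X ∈ τ? Yes.
Axiom (T2/T3): check pairwise unions and intersections of members of τ.
Counterexample for (T2): {mike} ∪ {papa} = {mike, papa} ∉ τ. Therefore τ is NOT a topology.


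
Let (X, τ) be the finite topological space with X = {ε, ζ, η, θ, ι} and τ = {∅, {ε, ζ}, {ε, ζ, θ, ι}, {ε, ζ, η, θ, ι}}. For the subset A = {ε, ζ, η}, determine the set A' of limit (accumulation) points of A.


A' = {ε, ζ, η, θ, ι}

For each x ∈ X, list the open sets U ∈ τ with x ∈ U, then check whether U ∩ (A ∖ {x}) ≠ ∅ for every such U.
  x = ε: opens ∋ x are {ε, ζ}, {ε, ζ, θ, ι}, {ε, ζ, η, θ, ι}; each meets A ∖ {ε}, so x IS a limit point.
  x = ζ: opens ∋ x are {ε, ζ}, {ε, ζ, θ, ι}, {ε, ζ, η, θ, ι}; each meets A ∖ {ζ}, so x IS a limit point.
  x = η: opens ∋ x are {ε, ζ, η, θ, ι}; each meets A ∖ {η}, so x IS a limit point.
  x = θ: opens ∋ x are {ε, ζ, θ, ι}, {ε, ζ, η, θ, ι}; each meets A ∖ {θ}, so x IS a limit point.
  x = ι: opens ∋ x are {ε, ζ, θ, ι}, {ε, ζ, η, θ, ι}; each meets A ∖ {ι}, so x IS a limit point.
Collecting: A' = {ε, ζ, η, θ, ι}.


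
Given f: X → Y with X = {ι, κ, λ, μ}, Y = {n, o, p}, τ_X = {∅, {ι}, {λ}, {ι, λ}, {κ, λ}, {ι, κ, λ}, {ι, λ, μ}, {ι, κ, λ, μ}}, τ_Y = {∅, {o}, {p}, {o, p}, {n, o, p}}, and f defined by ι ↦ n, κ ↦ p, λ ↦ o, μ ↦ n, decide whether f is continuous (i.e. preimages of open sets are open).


f is NOT continuous.

Compute f^{-1}(U) for each U ∈ τ_Y:
  U = ∅: f^{-1}(U) = ∅ ∈ τ_X ✓.
  U = {o}: f^{-1}(U) = {λ} ∈ τ_X ✓.
  U = {p}: f^{-1}(U) = {κ} ∉ τ_X ✗.
  U = {o, p}: f^{-1}(U) = {κ, λ} ∈ τ_X ✓.
  U = {n, o, p}: f^{-1}(U) = {ι, κ, λ, μ} ∈ τ_X ✓.
Found U = {p} with f^{-1}(U) = {κ} not in τ_X. Therefore f is NOT continuous.


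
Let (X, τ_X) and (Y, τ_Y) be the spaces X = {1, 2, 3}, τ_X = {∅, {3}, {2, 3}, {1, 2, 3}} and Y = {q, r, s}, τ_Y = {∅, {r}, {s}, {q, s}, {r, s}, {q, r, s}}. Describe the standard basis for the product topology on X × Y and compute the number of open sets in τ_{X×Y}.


Basis B = {∅ × ∅, {3} × {r}, {3} × {s}, {2, 3} × {r}, {2, 3} × {s}, {3} × {q, s}, {3} × {r, s}, {1, 2, 3} × {r}, {1, 2, 3} × {s}, {3} × {q, r, s}, {2, 3} × {q, s}, {2, 3} × {r, s}, {1, 2, 3} × {q, s}, {1, 2, 3} × {r, s}, {2, 3} × {q, r, s}, {1, 2, 3} × {q, r, s}}; |τ_{X×Y}| = 40.

Enumerate products U × V with U ∈ τ_X, V ∈ τ_Y (deduplicated):
  ∅ × ∅ = {} (∅)
  {3} × {r} = {(3,r)}
  {3} × {s} = {(3,s)}
  {2, 3} × {r} = {(2,r), (3,r)}
  {2, 3} × {s} = {(2,s), (3,s)}
  {3} × {q, s} = {(3,q), (3,s)}
  {3} × {r, s} = {(3,r), (3,s)}
  {1, 2, 3} × {r} = {(1,r), (2,r), (3,r)}
  {1, 2, 3} × {s} = {(1,s), (2,s), (3,s)}
  {3} × {q, r, s} = {(3,q), (3,r), (3,s)}
  {2, 3} × {q, s} = {(2,q), (2,s), (3,q), (3,s)}
  {2, 3} × {r, s} = {(2,r), (2,s), (3,r), (3,s)}
  {1, 2, 3} × {q, s} = {(1,q), (1,s), (2,q), (2,s), (3,q), (3,s)}
  {1, 2, 3} × {r, s} = {(1,r), (1,s), (2,r), (2,s), (3,r), (3,s)}
  {2, 3} × {q, r, s} = {(2,q), (2,r), (2,s), (3,q), (3,r), (3,s)}
  {1, 2, 3} × {q, r, s} = {(1,q), (1,r), (1,s), (2,q), (2,r), (2,s), (3,q), (3,r), (3,s)}
These 16 distinct sets form the basis B.
Close under arbitrary unions to get τ_{X×Y}; counting gives |τ_{X×Y}| = 40.


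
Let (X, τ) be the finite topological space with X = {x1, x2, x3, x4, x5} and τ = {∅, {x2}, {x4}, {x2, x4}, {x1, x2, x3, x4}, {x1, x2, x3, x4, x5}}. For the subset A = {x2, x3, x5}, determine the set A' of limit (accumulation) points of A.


A' = {x1, x3, x5}

For each x ∈ X, list the open sets U ∈ τ with x ∈ U, then check whether U ∩ (A ∖ {x}) ≠ ∅ for every such U.
  x = x1: opens ∋ x are {x1, x2, x3, x4}, {x1, x2, x3, x4, x5}; each meets A ∖ {x1}, so x IS a limit point.
  x = x2: open {x2} ∋ x has {x2} ∩ (A ∖ {x2}) = ∅, so x is NOT a limit point.
  x = x3: opens ∋ x are {x1, x2, x3, x4}, {x1, x2, x3, x4, x5}; each meets A ∖ {x3}, so x IS a limit point.
  x = x4: open {x4} ∋ x has {x4} ∩ (A ∖ {x4}) = ∅, so x is NOT a limit point.
  x = x5: opens ∋ x are {x1, x2, x3, x4, x5}; each meets A ∖ {x5}, so x IS a limit point.
Collecting: A' = {x1, x3, x5}.


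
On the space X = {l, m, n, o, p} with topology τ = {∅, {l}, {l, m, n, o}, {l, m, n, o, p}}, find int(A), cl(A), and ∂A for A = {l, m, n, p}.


int(A) = {l}, cl(A) = {l, m, n, o, p}, ∂A = {m, n, o, p}.

Closed sets in (X, τ) are complements of opens:
  closed(X, τ) = {∅, {p}, {m, n, o, p}, {l, m, n, o, p}}.
int(A) = ⋃ {U ∈ τ : U ⊆ A}. Opens contained in A: ∅, {l}.
Taking the union of these: int(A) = {l}.
cl(A) = ⋂ {C closed : A ⊆ C}. Closed sets containing A: {l, m, n, o, p}.
Intersecting these: cl(A) = {l, m, n, o, p}.
∂A = cl(A) ∖ int(A) = {l, m, n, o, p} ∖ {l} = {m, n, o, p}.


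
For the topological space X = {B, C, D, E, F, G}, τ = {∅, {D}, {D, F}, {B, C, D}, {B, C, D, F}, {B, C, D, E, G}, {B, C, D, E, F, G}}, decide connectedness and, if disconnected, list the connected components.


(X, τ) is connected.

Find clopen sets (U ∈ τ with X ∖ U ∈ τ):
  U = ∅, X ∖ U = {B, C, D, E, F, G} — both open, so U is clopen.
  U = {B, C, D, E, F, G}, X ∖ U = ∅ — both open, so U is clopen.
Only trivial clopens (∅ and X) exist, so (X, τ) is connected.
Compute connected components by grouping points that agree on all clopens:
  component: {B, C, D, E, F, G}


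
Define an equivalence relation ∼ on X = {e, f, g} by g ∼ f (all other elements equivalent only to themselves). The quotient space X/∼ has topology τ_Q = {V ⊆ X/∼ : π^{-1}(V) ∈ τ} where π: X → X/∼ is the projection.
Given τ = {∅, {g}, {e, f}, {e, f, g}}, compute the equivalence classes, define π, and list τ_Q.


X/∼ = {[e], [f=g]}; |τ_Q| = 2.

Equivalence classes: [e], [f=g].
Quotient map π: X → X/∼ sends e ↦ [e], f ↦ [f=g], g ↦ [f=g].
For each subset V ⊆ X/∼, compute π^{-1}(V) ⊆ X and check whether π^{-1}(V) ∈ τ. V is open in τ_Q iff π^{-1}(V) ∈ τ.
  V = {}: π^{-1}(V) = ∅ ∈ τ ✓.
  V = {[e]}: π^{-1}(V) = {e} ∉ τ ✗.
  V = {[f=g]}: π^{-1}(V) = {f, g} ∉ τ ✗.
  V = {[e], [f=g]}: π^{-1}(V) = {e, f, g} ∈ τ ✓.
Open sets in the quotient: τ_Q = {{}, {[e], [f=g]}} (2 elements).


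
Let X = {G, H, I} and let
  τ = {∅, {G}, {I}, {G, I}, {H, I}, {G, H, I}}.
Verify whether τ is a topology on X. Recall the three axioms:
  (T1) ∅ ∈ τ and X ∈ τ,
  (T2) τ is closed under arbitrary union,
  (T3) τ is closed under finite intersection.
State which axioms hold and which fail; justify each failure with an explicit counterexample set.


τ IS a topology on X.

Axiom (T1): ∅ ∈ τ? Yes; X ∈ τ? Yes.
Axiom (T2/T3): check pairwise unions and intersections of members of τ.
All pairwise intersections and unions checked — each lies in τ. Therefore τ satisfies (T1), (T2), (T3): it IS a topology on X.


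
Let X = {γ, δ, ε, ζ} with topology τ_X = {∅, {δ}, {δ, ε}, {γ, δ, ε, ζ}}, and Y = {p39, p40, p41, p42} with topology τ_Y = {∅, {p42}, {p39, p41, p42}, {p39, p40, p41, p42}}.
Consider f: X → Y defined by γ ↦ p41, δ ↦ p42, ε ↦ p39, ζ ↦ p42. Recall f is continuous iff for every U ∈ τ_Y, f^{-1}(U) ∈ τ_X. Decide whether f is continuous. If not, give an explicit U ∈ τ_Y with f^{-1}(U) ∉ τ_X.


f is NOT continuous.

Compute f^{-1}(U) for each U ∈ τ_Y:
  U = ∅: f^{-1}(U) = ∅ ∈ τ_X ✓.
  U = {p42}: f^{-1}(U) = {δ, ζ} ∉ τ_X ✗.
  U = {p39, p41, p42}: f^{-1}(U) = {γ, δ, ε, ζ} ∈ τ_X ✓.
  U = {p39, p40, p41, p42}: f^{-1}(U) = {γ, δ, ε, ζ} ∈ τ_X ✓.
Found U = {p42} with f^{-1}(U) = {δ, ζ} not in τ_X. Therefore f is NOT continuous.


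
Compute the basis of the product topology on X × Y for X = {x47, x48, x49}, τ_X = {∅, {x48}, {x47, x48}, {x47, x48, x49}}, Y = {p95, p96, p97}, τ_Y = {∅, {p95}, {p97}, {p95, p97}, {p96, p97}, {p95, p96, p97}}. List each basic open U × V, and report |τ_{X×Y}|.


Basis B = {∅ × ∅, {x48} × {p95}, {x48} × {p97}, {x47, x48} × {p95}, {x47, x48} × {p97}, {x48} × {p95, p97}, {x48} × {p96, p97}, {x47, x48, x49} × {p95}, {x47, x48, x49} × {p97}, {x48} × {p95, p96, p97}, {x47, x48} × {p95, p97}, {x47, x48} × {p96, p97}, {x47, x48} × {p95, p96, p97}, {x47, x48, x49} × {p95, p97}, {x47, x48, x49} × {p96, p97}, {x47, x48, x49} × {p95, p96, p97}}; |τ_{X×Y}| = 40.

Enumerate products U × V with U ∈ τ_X, V ∈ τ_Y (deduplicated):
  ∅ × ∅ = {} (∅)
  {x48} × {p95} = {(x48,p95)}
  {x48} × {p97} = {(x48,p97)}
  {x47, x48} × {p95} = {(x47,p95), (x48,p95)}
  {x47, x48} × {p97} = {(x47,p97), (x48,p97)}
  {x48} × {p95, p97} = {(x48,p95), (x48,p97)}
  {x48} × {p96, p97} = {(x48,p96), (x48,p97)}
  {x47, x48, x49} × {p95} = {(x47,p95), (x48,p95), (x49,p95)}
  {x47, x48, x49} × {p97} = {(x47,p97), (x48,p97), (x49,p97)}
  {x48} × {p95, p96, p97} = {(x48,p95), (x48,p96), (x48,p97)}
  {x47, x48} × {p95, p97} = {(x47,p95), (x47,p97), (x48,p95), (x48,p97)}
  {x47, x48} × {p96, p97} = {(x47,p96), (x47,p97), (x48,p96), (x48,p97)}
  {x47, x48} × {p95, p96, p97} = {(x47,p95), (x47,p96), (x47,p97), (x48,p95), (x48,p96), (x48,p97)}
  {x47, x48, x49} × {p95, p97} = {(x47,p95), (x47,p97), (x48,p95), (x48,p97), (x49,p95), (x49,p97)}
  {x47, x48, x49} × {p96, p97} = {(x47,p96), (x47,p97), (x48,p96), (x48,p97), (x49,p96), (x49,p97)}
  {x47, x48, x49} × {p95, p96, p97} = {(x47,p95), (x47,p96), (x47,p97), (x48,p95), (x48,p96), (x48,p97), (x49,p95), (x49,p96), (x49,p97)}
These 16 distinct sets form the basis B.
Close under arbitrary unions to get τ_{X×Y}; counting gives |τ_{X×Y}| = 40.


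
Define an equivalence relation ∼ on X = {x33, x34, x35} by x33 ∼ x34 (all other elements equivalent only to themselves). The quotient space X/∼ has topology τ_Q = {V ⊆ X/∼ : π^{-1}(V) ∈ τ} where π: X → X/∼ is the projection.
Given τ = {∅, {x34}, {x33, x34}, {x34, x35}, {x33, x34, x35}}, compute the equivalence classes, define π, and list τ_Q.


X/∼ = {[x33=x34], [x35]}; |τ_Q| = 3.

Equivalence classes: [x33=x34], [x35].
Quotient map π: X → X/∼ sends x33 ↦ [x33=x34], x34 ↦ [x33=x34], x35 ↦ [x35].
For each subset V ⊆ X/∼, compute π^{-1}(V) ⊆ X and check whether π^{-1}(V) ∈ τ. V is open in τ_Q iff π^{-1}(V) ∈ τ.
  V = {}: π^{-1}(V) = ∅ ∈ τ ✓.
  V = {[x33=x34]}: π^{-1}(V) = {x33, x34} ∈ τ ✓.
  V = {[x35]}: π^{-1}(V) = {x35} ∉ τ ✗.
  V = {[x33=x34], [x35]}: π^{-1}(V) = {x33, x34, x35} ∈ τ ✓.
Open sets in the quotient: τ_Q = {{}, {[x33=x34]}, {[x33=x34], [x35]}} (3 elements).


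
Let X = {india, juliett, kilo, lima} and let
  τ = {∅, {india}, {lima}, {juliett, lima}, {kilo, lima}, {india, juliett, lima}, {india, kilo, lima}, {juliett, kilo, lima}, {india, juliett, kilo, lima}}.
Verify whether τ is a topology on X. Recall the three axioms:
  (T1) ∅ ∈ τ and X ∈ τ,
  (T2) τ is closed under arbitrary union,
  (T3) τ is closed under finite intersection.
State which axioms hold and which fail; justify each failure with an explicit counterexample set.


τ is NOT a topology on X.

Axiom (T1): ∅ ∈ τ? Yes; X ∈ τ? Yes.
Axiom (T2/T3): check pairwise unions and intersections of members of τ.
Counterexample for (T2): {india} ∪ {lima} = {india, lima} ∉ τ. Therefore τ is NOT a topology.


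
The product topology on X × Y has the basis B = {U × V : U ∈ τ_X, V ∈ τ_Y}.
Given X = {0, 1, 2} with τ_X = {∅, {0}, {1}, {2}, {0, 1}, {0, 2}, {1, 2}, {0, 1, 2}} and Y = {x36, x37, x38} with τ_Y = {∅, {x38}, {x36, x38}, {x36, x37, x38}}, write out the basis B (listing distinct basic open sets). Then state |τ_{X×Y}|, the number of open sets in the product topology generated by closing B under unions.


Basis B = {∅ × ∅, {0} × {x38}, {1} × {x38}, {2} × {x38}, {0} × {x36, x38}, {0, 1} × {x38}, {0, 2} × {x38}, {1} × {x36, x38}, {1, 2} × {x38}, {2} × {x36, x38}, {0} × {x36, x37, x38}, {0, 1, 2} × {x38}, {1} × {x36, x37, x38}, {2} × {x36, x37, x38}, {0, 1} × {x36, x38}, {0, 2} × {x36, x38}, {1, 2} × {x36, x38}, {0, 1} × {x36, x37, x38}, {0, 2} × {x36, x37, x38}, {0, 1, 2} × {x36, x38}, {1, 2} × {x36, x37, x38}, {0, 1, 2} × {x36, x37, x38}}; |τ_{X×Y}| = 64.

Enumerate products U × V with U ∈ τ_X, V ∈ τ_Y (deduplicated):
  ∅ × ∅ = {} (∅)
  {0} × {x38} = {(0,x38)}
  {1} × {x38} = {(1,x38)}
  {2} × {x38} = {(2,x38)}
  {0} × {x36, x38} = {(0,x36), (0,x38)}
  {0, 1} × {x38} = {(0,x38), (1,x38)}
  {0, 2} × {x38} = {(0,x38), (2,x38)}
  {1} × {x36, x38} = {(1,x36), (1,x38)}
  {1, 2} × {x38} = {(1,x38), (2,x38)}
  {2} × {x36, x38} = {(2,x36), (2,x38)}
  {0} × {x36, x37, x38} = {(0,x36), (0,x37), (0,x38)}
  {0, 1, 2} × {x38} = {(0,x38), (1,x38), (2,x38)}
  {1} × {x36, x37, x38} = {(1,x36), (1,x37), (1,x38)}
  {2} × {x36, x37, x38} = {(2,x36), (2,x37), (2,x38)}
  {0, 1} × {x36, x38} = {(0,x36), (0,x38), (1,x36), (1,x38)}
  {0, 2} × {x36, x38} = {(0,x36), (0,x38), (2,x36), (2,x38)}
  {1, 2} × {x36, x38} = {(1,x36), (1,x38), (2,x36), (2,x38)}
  {0, 1} × {x36, x37, x38} = {(0,x36), (0,x37), (0,x38), (1,x36), (1,x37), (1,x38)}
  {0, 2} × {x36, x37, x38} = {(0,x36), (0,x37), (0,x38), (2,x36), (2,x37), (2,x38)}
  {0, 1, 2} × {x36, x38} = {(0,x36), (0,x38), (1,x36), (1,x38), (2,x36), (2,x38)}
  {1, 2} × {x36, x37, x38} = {(1,x36), (1,x37), (1,x38), (2,x36), (2,x37), (2,x38)}
  {0, 1, 2} × {x36, x37, x38} = {(0,x36), (0,x37), (0,x38), (1,x36), (1,x37), (1,x38), (2,x36), (2,x37), (2,x38)}
These 22 distinct sets form the basis B.
Close under arbitrary unions to get τ_{X×Y}; counting gives |τ_{X×Y}| = 64.


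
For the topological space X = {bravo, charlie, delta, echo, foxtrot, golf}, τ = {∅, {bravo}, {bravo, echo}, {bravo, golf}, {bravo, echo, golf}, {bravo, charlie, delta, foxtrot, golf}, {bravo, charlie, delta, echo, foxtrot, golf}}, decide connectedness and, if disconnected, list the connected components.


(X, τ) is connected.

Find clopen sets (U ∈ τ with X ∖ U ∈ τ):
  U = ∅, X ∖ U = {bravo, charlie, delta, echo, foxtrot, golf} — both open, so U is clopen.
  U = {bravo, charlie, delta, echo, foxtrot, golf}, X ∖ U = ∅ — both open, so U is clopen.
Only trivial clopens (∅ and X) exist, so (X, τ) is connected.
Compute connected components by grouping points that agree on all clopens:
  component: {bravo, charlie, delta, echo, foxtrot, golf}


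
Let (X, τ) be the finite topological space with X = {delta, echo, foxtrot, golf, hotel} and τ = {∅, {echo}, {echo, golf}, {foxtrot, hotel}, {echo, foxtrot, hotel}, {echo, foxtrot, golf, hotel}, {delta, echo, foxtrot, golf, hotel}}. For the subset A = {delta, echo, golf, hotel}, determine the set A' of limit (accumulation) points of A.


A' = {delta, foxtrot, golf}

For each x ∈ X, list the open sets U ∈ τ with x ∈ U, then check whether U ∩ (A ∖ {x}) ≠ ∅ for every such U.
  x = delta: opens ∋ x are {delta, echo, foxtrot, golf, hotel}; each meets A ∖ {delta}, so x IS a limit point.
  x = echo: open {echo} ∋ x has {echo} ∩ (A ∖ {echo}) = ∅, so x is NOT a limit point.
  x = foxtrot: opens ∋ x are {foxtrot, hotel}, {echo, foxtrot, hotel}, {echo, foxtrot, golf, hotel}, {delta, echo, foxtrot, golf, hotel}; each meets A ∖ {foxtrot}, so x IS a limit point.
  x = golf: opens ∋ x are {echo, golf}, {echo, foxtrot, golf, hotel}, {delta, echo, foxtrot, golf, hotel}; each meets A ∖ {golf}, so x IS a limit point.
  x = hotel: open {foxtrot, hotel} ∋ x has {foxtrot, hotel} ∩ (A ∖ {hotel}) = ∅, so x is NOT a limit point.
Collecting: A' = {delta, foxtrot, golf}.


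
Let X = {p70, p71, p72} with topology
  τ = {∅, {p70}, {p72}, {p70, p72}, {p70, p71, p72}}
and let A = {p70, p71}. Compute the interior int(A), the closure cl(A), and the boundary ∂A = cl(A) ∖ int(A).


int(A) = {p70}, cl(A) = {p70, p71}, ∂A = {p71}.

Closed sets in (X, τ) are complements of opens:
  closed(X, τ) = {∅, {p71}, {p70, p71}, {p71, p72}, {p70, p71, p72}}.
int(A) = ⋃ {U ∈ τ : U ⊆ A}. Opens contained in A: ∅, {p70}.
Taking the union of these: int(A) = {p70}.
cl(A) = ⋂ {C closed : A ⊆ C}. Closed sets containing A: {p70, p71}, {p70, p71, p72}.
Intersecting these: cl(A) = {p70, p71}.
∂A = cl(A) ∖ int(A) = {p70, p71} ∖ {p70} = {p71}.


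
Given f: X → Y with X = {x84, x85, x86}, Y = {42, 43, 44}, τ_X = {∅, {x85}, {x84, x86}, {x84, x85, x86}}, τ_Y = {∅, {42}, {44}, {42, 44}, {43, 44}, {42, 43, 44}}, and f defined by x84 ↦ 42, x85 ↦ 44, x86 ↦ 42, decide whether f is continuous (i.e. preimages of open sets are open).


f IS continuous.

Compute f^{-1}(U) for each U ∈ τ_Y:
  U = ∅: f^{-1}(U) = ∅ ∈ τ_X ✓.
  U = {42}: f^{-1}(U) = {x84, x86} ∈ τ_X ✓.
  U = {44}: f^{-1}(U) = {x85} ∈ τ_X ✓.
  U = {42, 44}: f^{-1}(U) = {x84, x85, x86} ∈ τ_X ✓.
  U = {43, 44}: f^{-1}(U) = {x85} ∈ τ_X ✓.
  U = {42, 43, 44}: f^{-1}(U) = {x84, x85, x86} ∈ τ_X ✓.
Every preimage lies in τ_X, so f IS continuous.


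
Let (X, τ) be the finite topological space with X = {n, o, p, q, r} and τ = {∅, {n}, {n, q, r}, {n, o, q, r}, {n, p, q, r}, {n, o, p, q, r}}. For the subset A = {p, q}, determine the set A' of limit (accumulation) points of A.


A' = {o, p, r}

For each x ∈ X, list the open sets U ∈ τ with x ∈ U, then check whether U ∩ (A ∖ {x}) ≠ ∅ for every such U.
  x = n: open {n} ∋ x has {n} ∩ (A ∖ {n}) = ∅, so x is NOT a limit point.
  x = o: opens ∋ x are {n, o, q, r}, {n, o, p, q, r}; each meets A ∖ {o}, so x IS a limit point.
  x = p: opens ∋ x are {n, p, q, r}, {n, o, p, q, r}; each meets A ∖ {p}, so x IS a limit point.
  x = q: open {n, q, r} ∋ x has {n, q, r} ∩ (A ∖ {q}) = ∅, so x is NOT a limit point.
  x = r: opens ∋ x are {n, q, r}, {n, o, q, r}, {n, p, q, r}, {n, o, p, q, r}; each meets A ∖ {r}, so x IS a limit point.
Collecting: A' = {o, p, r}.


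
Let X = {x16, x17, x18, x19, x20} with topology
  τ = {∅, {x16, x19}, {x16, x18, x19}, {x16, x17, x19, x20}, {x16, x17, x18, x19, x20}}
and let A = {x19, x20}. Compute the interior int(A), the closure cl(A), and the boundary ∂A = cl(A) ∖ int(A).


int(A) = ∅, cl(A) = {x16, x17, x18, x19, x20}, ∂A = {x16, x17, x18, x19, x20}.

Closed sets in (X, τ) are complements of opens:
  closed(X, τ) = {∅, {x18}, {x17, x20}, {x17, x18, x20}, {x16, x17, x18, x19, x20}}.
int(A) = ⋃ {U ∈ τ : U ⊆ A}. Opens contained in A: ∅.
Taking the union of these: int(A) = ∅.
cl(A) = ⋂ {C closed : A ⊆ C}. Closed sets containing A: {x16, x17, x18, x19, x20}.
Intersecting these: cl(A) = {x16, x17, x18, x19, x20}.
∂A = cl(A) ∖ int(A) = {x16, x17, x18, x19, x20} ∖ ∅ = {x16, x17, x18, x19, x20}.


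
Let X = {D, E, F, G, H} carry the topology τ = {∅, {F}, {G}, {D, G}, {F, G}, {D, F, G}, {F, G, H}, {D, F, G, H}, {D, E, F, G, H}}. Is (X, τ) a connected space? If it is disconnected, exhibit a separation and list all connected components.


(X, τ) is connected.

Find clopen sets (U ∈ τ with X ∖ U ∈ τ):
  U = ∅, X ∖ U = {D, E, F, G, H} — both open, so U is clopen.
  U = {D, E, F, G, H}, X ∖ U = ∅ — both open, so U is clopen.
Only trivial clopens (∅ and X) exist, so (X, τ) is connected.
Compute connected components by grouping points that agree on all clopens:
  component: {D, E, F, G, H}


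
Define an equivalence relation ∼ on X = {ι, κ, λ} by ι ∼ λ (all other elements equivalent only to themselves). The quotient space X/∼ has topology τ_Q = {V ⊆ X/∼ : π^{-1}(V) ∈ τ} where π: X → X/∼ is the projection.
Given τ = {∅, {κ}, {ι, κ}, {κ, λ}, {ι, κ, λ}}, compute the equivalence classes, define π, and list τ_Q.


X/∼ = {[ι=λ], [κ]}; |τ_Q| = 3.

Equivalence classes: [ι=λ], [κ].
Quotient map π: X → X/∼ sends ι ↦ [ι=λ], κ ↦ [κ], λ ↦ [ι=λ].
For each subset V ⊆ X/∼, compute π^{-1}(V) ⊆ X and check whether π^{-1}(V) ∈ τ. V is open in τ_Q iff π^{-1}(V) ∈ τ.
  V = {}: π^{-1}(V) = ∅ ∈ τ ✓.
  V = {[ι=λ]}: π^{-1}(V) = {ι, λ} ∉ τ ✗.
  V = {[κ]}: π^{-1}(V) = {κ} ∈ τ ✓.
  V = {[ι=λ], [κ]}: π^{-1}(V) = {ι, κ, λ} ∈ τ ✓.
Open sets in the quotient: τ_Q = {{}, {[κ]}, {[ι=λ], [κ]}} (3 elements).


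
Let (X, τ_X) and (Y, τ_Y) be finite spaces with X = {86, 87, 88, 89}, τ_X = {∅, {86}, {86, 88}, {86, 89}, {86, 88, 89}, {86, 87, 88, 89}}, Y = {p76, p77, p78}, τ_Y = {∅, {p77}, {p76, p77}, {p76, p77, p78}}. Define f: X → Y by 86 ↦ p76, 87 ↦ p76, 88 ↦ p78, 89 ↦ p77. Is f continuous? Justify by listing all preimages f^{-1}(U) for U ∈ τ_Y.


f is NOT continuous.

Compute f^{-1}(U) for each U ∈ τ_Y:
  U = ∅: f^{-1}(U) = ∅ ∈ τ_X ✓.
  U = {p77}: f^{-1}(U) = {89} ∉ τ_X ✗.
  U = {p76, p77}: f^{-1}(U) = {86, 87, 89} ∉ τ_X ✗.
  U = {p76, p77, p78}: f^{-1}(U) = {86, 87, 88, 89} ∈ τ_X ✓.
Found U = {p77} with f^{-1}(U) = {89} not in τ_X. Therefore f is NOT continuous.


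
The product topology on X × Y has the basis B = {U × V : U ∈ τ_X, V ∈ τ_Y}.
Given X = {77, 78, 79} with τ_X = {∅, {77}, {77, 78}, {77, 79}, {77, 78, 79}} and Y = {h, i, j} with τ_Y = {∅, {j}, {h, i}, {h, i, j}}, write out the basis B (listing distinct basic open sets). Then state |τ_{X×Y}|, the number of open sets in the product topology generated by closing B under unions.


Basis B = {∅ × ∅, {77} × {j}, {77} × {h, i}, {77, 78} × {j}, {77, 79} × {j}, {77} × {h, i, j}, {77, 78, 79} × {j}, {77, 78} × {h, i}, {77, 79} × {h, i}, {77, 78} × {h, i, j}, {77, 79} × {h, i, j}, {77, 78, 79} × {h, i}, {77, 78, 79} × {h, i, j}}; |τ_{X×Y}| = 25.

Enumerate products U × V with U ∈ τ_X, V ∈ τ_Y (deduplicated):
  ∅ × ∅ = {} (∅)
  {77} × {j} = {(77,j)}
  {77} × {h, i} = {(77,h), (77,i)}
  {77, 78} × {j} = {(77,j), (78,j)}
  {77, 79} × {j} = {(77,j), (79,j)}
  {77} × {h, i, j} = {(77,h), (77,i), (77,j)}
  {77, 78, 79} × {j} = {(77,j), (78,j), (79,j)}
  {77, 78} × {h, i} = {(77,h), (77,i), (78,h), (78,i)}
  {77, 79} × {h, i} = {(77,h), (77,i), (79,h), (79,i)}
  {77, 78} × {h, i, j} = {(77,h), (77,i), (77,j), (78,h), (78,i), (78,j)}
  {77, 79} × {h, i, j} = {(77,h), (77,i), (77,j), (79,h), (79,i), (79,j)}
  {77, 78, 79} × {h, i} = {(77,h), (77,i), (78,h), (78,i), (79,h), (79,i)}
  {77, 78, 79} × {h, i, j} = {(77,h), (77,i), (77,j), (78,h), (78,i), (78,j), (79,h), (79,i), (79,j)}
These 13 distinct sets form the basis B.
Close under arbitrary unions to get τ_{X×Y}; counting gives |τ_{X×Y}| = 25.


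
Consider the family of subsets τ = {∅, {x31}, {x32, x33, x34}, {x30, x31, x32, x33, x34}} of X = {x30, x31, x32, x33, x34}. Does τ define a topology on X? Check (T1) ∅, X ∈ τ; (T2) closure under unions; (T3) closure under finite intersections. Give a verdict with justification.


τ is NOT a topology on X.

Axiom (T1): ∅ ∈ τ? Yes; X ∈ τ? Yes.
Axiom (T2/T3): check pairwise unions and intersections of members of τ.
Counterexample for (T2): {x31} ∪ {x32, x33, x34} = {x31, x32, x33, x34} ∉ τ. Therefore τ is NOT a topology.


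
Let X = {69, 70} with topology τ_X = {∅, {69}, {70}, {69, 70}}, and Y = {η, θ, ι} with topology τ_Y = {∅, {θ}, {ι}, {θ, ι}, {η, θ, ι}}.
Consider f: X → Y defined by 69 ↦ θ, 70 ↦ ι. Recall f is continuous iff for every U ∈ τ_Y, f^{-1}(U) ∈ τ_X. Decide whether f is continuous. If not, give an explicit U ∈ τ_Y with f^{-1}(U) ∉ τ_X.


f IS continuous.

Compute f^{-1}(U) for each U ∈ τ_Y:
  U = ∅: f^{-1}(U) = ∅ ∈ τ_X ✓.
  U = {θ}: f^{-1}(U) = {69} ∈ τ_X ✓.
  U = {ι}: f^{-1}(U) = {70} ∈ τ_X ✓.
  U = {θ, ι}: f^{-1}(U) = {69, 70} ∈ τ_X ✓.
  U = {η, θ, ι}: f^{-1}(U) = {69, 70} ∈ τ_X ✓.
Every preimage lies in τ_X, so f IS continuous.


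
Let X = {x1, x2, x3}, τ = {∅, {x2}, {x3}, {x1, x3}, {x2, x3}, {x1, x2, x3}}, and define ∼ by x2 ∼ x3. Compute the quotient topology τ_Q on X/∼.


X/∼ = {[x1], [x2=x3]}; |τ_Q| = 3.

Equivalence classes: [x1], [x2=x3].
Quotient map π: X → X/∼ sends x1 ↦ [x1], x2 ↦ [x2=x3], x3 ↦ [x2=x3].
For each subset V ⊆ X/∼, compute π^{-1}(V) ⊆ X and check whether π^{-1}(V) ∈ τ. V is open in τ_Q iff π^{-1}(V) ∈ τ.
  V = {}: π^{-1}(V) = ∅ ∈ τ ✓.
  V = {[x1]}: π^{-1}(V) = {x1} ∉ τ ✗.
  V = {[x2=x3]}: π^{-1}(V) = {x2, x3} ∈ τ ✓.
  V = {[x1], [x2=x3]}: π^{-1}(V) = {x1, x2, x3} ∈ τ ✓.
Open sets in the quotient: τ_Q = {{}, {[x2=x3]}, {[x1], [x2=x3]}} (3 elements).


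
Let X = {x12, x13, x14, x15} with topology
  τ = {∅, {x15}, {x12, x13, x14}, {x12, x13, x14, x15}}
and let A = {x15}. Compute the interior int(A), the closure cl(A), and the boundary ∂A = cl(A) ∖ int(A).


int(A) = {x15}, cl(A) = {x15}, ∂A = ∅.

Closed sets in (X, τ) are complements of opens:
  closed(X, τ) = {∅, {x15}, {x12, x13, x14}, {x12, x13, x14, x15}}.
int(A) = ⋃ {U ∈ τ : U ⊆ A}. Opens contained in A: ∅, {x15}.
Taking the union of these: int(A) = {x15}.
cl(A) = ⋂ {C closed : A ⊆ C}. Closed sets containing A: {x15}, {x12, x13, x14, x15}.
Intersecting these: cl(A) = {x15}.
∂A = cl(A) ∖ int(A) = {x15} ∖ {x15} = ∅.


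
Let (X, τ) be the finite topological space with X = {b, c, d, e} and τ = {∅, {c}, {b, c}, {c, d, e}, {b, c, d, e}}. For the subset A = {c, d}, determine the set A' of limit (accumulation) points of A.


A' = {b, d, e}

For each x ∈ X, list the open sets U ∈ τ with x ∈ U, then check whether U ∩ (A ∖ {x}) ≠ ∅ for every such U.
  x = b: opens ∋ x are {b, c}, {b, c, d, e}; each meets A ∖ {b}, so x IS a limit point.
  x = c: open {c} ∋ x has {c} ∩ (A ∖ {c}) = ∅, so x is NOT a limit point.
  x = d: opens ∋ x are {c, d, e}, {b, c, d, e}; each meets A ∖ {d}, so x IS a limit point.
  x = e: opens ∋ x are {c, d, e}, {b, c, d, e}; each meets A ∖ {e}, so x IS a limit point.
Collecting: A' = {b, d, e}.


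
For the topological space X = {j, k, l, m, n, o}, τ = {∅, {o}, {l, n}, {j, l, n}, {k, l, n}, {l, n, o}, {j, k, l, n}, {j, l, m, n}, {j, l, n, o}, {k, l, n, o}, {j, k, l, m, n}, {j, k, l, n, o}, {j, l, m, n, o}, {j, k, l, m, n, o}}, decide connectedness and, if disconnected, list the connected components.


(X, τ) is disconnected; components = [{o}, {j, k, l, m, n}].

Find clopen sets (U ∈ τ with X ∖ U ∈ τ):
  U = ∅, X ∖ U = {j, k, l, m, n, o} — both open, so U is clopen.
  U = {o}, X ∖ U = {j, k, l, m, n} — both open, so U is clopen.
  U = {j, k, l, m, n}, X ∖ U = {o} — both open, so U is clopen.
  U = {j, k, l, m, n, o}, X ∖ U = ∅ — both open, so U is clopen.
Nontrivial clopen(s) exist: e.g. {j, k, l, m, n}. So (X, τ) is disconnected.
Compute connected components by grouping points that agree on all clopens:
  component: {o}
  component: {j, k, l, m, n}


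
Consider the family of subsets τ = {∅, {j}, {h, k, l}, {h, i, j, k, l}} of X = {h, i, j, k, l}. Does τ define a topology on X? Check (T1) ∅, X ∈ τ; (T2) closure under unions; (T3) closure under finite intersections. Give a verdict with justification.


τ is NOT a topology on X.

Axiom (T1): ∅ ∈ τ? Yes; X ∈ τ? Yes.
Axiom (T2/T3): check pairwise unions and intersections of members of τ.
Counterexample for (T2): {j} ∪ {h, k, l} = {h, j, k, l} ∉ τ. Therefore τ is NOT a topology.


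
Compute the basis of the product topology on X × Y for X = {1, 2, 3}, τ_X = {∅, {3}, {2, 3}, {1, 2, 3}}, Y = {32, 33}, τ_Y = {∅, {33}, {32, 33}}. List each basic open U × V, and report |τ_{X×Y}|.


Basis B = {∅ × ∅, {3} × {33}, {2, 3} × {33}, {3} × {32, 33}, {1, 2, 3} × {33}, {2, 3} × {32, 33}, {1, 2, 3} × {32, 33}}; |τ_{X×Y}| = 10.

Enumerate products U × V with U ∈ τ_X, V ∈ τ_Y (deduplicated):
  ∅ × ∅ = {} (∅)
  {3} × {33} = {(3,33)}
  {2, 3} × {33} = {(2,33), (3,33)}
  {3} × {32, 33} = {(3,32), (3,33)}
  {1, 2, 3} × {33} = {(1,33), (2,33), (3,33)}
  {2, 3} × {32, 33} = {(2,32), (2,33), (3,32), (3,33)}
  {1, 2, 3} × {32, 33} = {(1,32), (1,33), (2,32), (2,33), (3,32), (3,33)}
These 7 distinct sets form the basis B.
Close under arbitrary unions to get τ_{X×Y}; counting gives |τ_{X×Y}| = 10.


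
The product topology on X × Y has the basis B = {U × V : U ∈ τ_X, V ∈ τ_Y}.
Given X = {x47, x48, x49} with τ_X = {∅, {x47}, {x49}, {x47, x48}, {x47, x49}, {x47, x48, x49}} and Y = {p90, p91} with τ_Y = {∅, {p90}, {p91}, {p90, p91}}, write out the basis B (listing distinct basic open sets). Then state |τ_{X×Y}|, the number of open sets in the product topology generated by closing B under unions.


Basis B = {∅ × ∅, {x47} × {p90}, {x47} × {p91}, {x49} × {p90}, {x49} × {p91}, {x47} × {p90, p91}, {x47, x48} × {p90}, {x47, x49} × {p90}, {x47, x48} × {p91}, {x47, x49} × {p91}, {x49} × {p90, p91}, {x47, x48, x49} × {p90}, {x47, x48, x49} × {p91}, {x47, x48} × {p90, p91}, {x47, x49} × {p90, p91}, {x47, x48, x49} × {p90, p91}}; |τ_{X×Y}| = 36.

Enumerate products U × V with U ∈ τ_X, V ∈ τ_Y (deduplicated):
  ∅ × ∅ = {} (∅)
  {x47} × {p90} = {(x47,p90)}
  {x47} × {p91} = {(x47,p91)}
  {x49} × {p90} = {(x49,p90)}
  {x49} × {p91} = {(x49,p91)}
  {x47} × {p90, p91} = {(x47,p90), (x47,p91)}
  {x47, x48} × {p90} = {(x47,p90), (x48,p90)}
  {x47, x49} × {p90} = {(x47,p90), (x49,p90)}
  {x47, x48} × {p91} = {(x47,p91), (x48,p91)}
  {x47, x49} × {p91} = {(x47,p91), (x49,p91)}
  {x49} × {p90, p91} = {(x49,p90), (x49,p91)}
  {x47, x48, x49} × {p90} = {(x47,p90), (x48,p90), (x49,p90)}
  {x47, x48, x49} × {p91} = {(x47,p91), (x48,p91), (x49,p91)}
  {x47, x48} × {p90, p91} = {(x47,p90), (x47,p91), (x48,p90), (x48,p91)}
  {x47, x49} × {p90, p91} = {(x47,p90), (x47,p91), (x49,p90), (x49,p91)}
  {x47, x48, x49} × {p90, p91} = {(x47,p90), (x47,p91), (x48,p90), (x48,p91), (x49,p90), (x49,p91)}
These 16 distinct sets form the basis B.
Close under arbitrary unions to get τ_{X×Y}; counting gives |τ_{X×Y}| = 36.


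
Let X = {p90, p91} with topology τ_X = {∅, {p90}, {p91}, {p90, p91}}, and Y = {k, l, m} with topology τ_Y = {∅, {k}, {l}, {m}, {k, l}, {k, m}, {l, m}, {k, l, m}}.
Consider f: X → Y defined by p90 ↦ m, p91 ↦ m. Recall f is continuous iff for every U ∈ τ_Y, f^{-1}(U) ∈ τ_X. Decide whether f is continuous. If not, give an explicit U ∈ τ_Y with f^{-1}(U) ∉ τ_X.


f IS continuous.

Compute f^{-1}(U) for each U ∈ τ_Y:
  U = ∅: f^{-1}(U) = ∅ ∈ τ_X ✓.
  U = {k}: f^{-1}(U) = ∅ ∈ τ_X ✓.
  U = {l}: f^{-1}(U) = ∅ ∈ τ_X ✓.
  U = {m}: f^{-1}(U) = {p90, p91} ∈ τ_X ✓.
  U = {k, l}: f^{-1}(U) = ∅ ∈ τ_X ✓.
  U = {k, m}: f^{-1}(U) = {p90, p91} ∈ τ_X ✓.
  U = {l, m}: f^{-1}(U) = {p90, p91} ∈ τ_X ✓.
  U = {k, l, m}: f^{-1}(U) = {p90, p91} ∈ τ_X ✓.
Every preimage lies in τ_X, so f IS continuous.


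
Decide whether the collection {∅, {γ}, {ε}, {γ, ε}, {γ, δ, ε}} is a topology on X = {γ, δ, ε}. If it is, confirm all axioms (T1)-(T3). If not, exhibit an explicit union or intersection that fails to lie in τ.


τ IS a topology on X.

Axiom (T1): ∅ ∈ τ? Yes; X ∈ τ? Yes.
Axiom (T2/T3): check pairwise unions and intersections of members of τ.
All pairwise intersections and unions checked — each lies in τ. Therefore τ satisfies (T1), (T2), (T3): it IS a topology on X.


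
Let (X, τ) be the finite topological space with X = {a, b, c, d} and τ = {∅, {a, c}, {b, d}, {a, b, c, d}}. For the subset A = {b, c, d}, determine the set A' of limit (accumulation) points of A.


A' = {a, b, d}

For each x ∈ X, list the open sets U ∈ τ with x ∈ U, then check whether U ∩ (A ∖ {x}) ≠ ∅ for every such U.
  x = a: opens ∋ x are {a, c}, {a, b, c, d}; each meets A ∖ {a}, so x IS a limit point.
  x = b: opens ∋ x are {b, d}, {a, b, c, d}; each meets A ∖ {b}, so x IS a limit point.
  x = c: open {a, c} ∋ x has {a, c} ∩ (A ∖ {c}) = ∅, so x is NOT a limit point.
  x = d: opens ∋ x are {b, d}, {a, b, c, d}; each meets A ∖ {d}, so x IS a limit point.
Collecting: A' = {a, b, d}.
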